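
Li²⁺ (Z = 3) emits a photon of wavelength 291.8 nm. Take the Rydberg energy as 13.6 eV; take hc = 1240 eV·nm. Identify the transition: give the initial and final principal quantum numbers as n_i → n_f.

n_i = 6, n_f = 4

The photon energy is ΔE = hc/λ = 1240 / 291.8 = 4.249 eV.
With Z = 3, ΔE = 122.4 × (1/n_f² − 1/n_i²), so 1/n_f² − 1/n_i² = 0.03472.
Trying n_f = 4 gives 1/n_i² = 0.02778, i.e. n_i ≈ 6; this pair matches.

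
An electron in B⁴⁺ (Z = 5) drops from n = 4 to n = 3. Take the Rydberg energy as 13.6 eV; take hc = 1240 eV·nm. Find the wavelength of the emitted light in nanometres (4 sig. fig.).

75.03 nm

For Z = 5 the level energies scale as Z², so the effective Rydberg energy is 13.6 × 25 = 340.0 eV.
ΔE = 340.0 × (1/3² − 1/4²) = 340.0 × 0.04861 = 16.53 eV.
λ = hc/ΔE = 1240 / 16.53 = 75.03 nm.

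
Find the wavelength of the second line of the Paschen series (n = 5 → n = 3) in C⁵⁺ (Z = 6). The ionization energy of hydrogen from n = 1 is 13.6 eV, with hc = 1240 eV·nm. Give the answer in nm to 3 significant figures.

35.6 nm

The Paschen series terminates on n_f = 3; the second line has n_i = 3+2 = 5.
ΔE = 489.6 × (1/3² − 1/5²) = 34.82 eV.
λ = 1240 / 34.82 = 35.6 nm.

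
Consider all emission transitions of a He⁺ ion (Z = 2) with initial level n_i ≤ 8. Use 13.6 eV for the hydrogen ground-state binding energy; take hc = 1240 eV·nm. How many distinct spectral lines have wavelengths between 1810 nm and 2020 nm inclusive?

Enumerate all n_i → n_f pairs with 1 ≤ n_f < n_i ≤ 8 and compute λ = 1240 / [13.6·4·(1/n_f² − 1/n_i²)].
Lines falling in [1810, 2020] nm: 6→5 (1865 nm), 8→6 (1876 nm).

2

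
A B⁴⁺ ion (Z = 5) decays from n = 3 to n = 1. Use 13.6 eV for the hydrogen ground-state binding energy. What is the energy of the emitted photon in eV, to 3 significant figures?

The Bohr energies scale as Z², so for Z = 5: E_n = −340.0/n² eV.
E_3 = −340.0/9 = −37.78 eV and E_1 = −340.0/1 = −340.0 eV.
The photon energy is |E_3 − E_1| = 302 eV.

302 eV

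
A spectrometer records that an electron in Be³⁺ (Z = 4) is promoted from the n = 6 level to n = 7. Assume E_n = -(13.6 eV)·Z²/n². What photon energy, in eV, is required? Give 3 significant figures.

1.60 eV

The Bohr energies scale as Z², so for Z = 4: E_n = −217.6/n² eV.
E_7 = −217.6/49 = −4.441 eV and E_6 = −217.6/36 = −6.044 eV.
The photon energy is |E_7 − E_6| = 1.60 eV.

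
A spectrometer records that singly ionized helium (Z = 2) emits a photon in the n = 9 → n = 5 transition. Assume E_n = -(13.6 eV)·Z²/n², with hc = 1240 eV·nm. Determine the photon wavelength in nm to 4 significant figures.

For Z = 2 the level energies scale as Z², so the effective Rydberg energy is 13.6 × 4 = 54.40 eV.
ΔE = 54.40 × (1/5² − 1/9²) = 54.40 × 0.02765 = 1.504 eV.
λ = hc/ΔE = 1240 / 1.504 = 824.3 nm.

824.3 nm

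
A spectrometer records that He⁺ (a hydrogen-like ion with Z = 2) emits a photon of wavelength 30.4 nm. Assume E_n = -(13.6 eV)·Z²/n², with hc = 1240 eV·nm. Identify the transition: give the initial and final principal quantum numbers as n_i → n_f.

The photon energy is ΔE = hc/λ = 1240 / 30.4 = 40.79 eV.
With Z = 2, ΔE = 54.40 × (1/n_f² − 1/n_i²), so 1/n_f² − 1/n_i² = 0.7498.
Trying n_f = 1 gives 1/n_i² = 0.2502, i.e. n_i ≈ 2; this pair matches.

n_i = 2, n_f = 1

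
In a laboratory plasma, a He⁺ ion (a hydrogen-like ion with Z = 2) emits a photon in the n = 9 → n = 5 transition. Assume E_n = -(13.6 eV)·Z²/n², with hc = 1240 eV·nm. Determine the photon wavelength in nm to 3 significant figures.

For Z = 2 the level energies scale as Z², so the effective Rydberg energy is 13.6 × 4 = 54.40 eV.
ΔE = 54.40 × (1/5² − 1/9²) = 54.40 × 0.02765 = 1.504 eV.
λ = hc/ΔE = 1240 / 1.504 = 824 nm.

824 nm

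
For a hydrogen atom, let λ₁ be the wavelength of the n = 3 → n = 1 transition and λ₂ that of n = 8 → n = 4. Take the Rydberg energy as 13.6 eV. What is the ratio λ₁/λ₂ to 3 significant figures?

0.0527

λ ∝ 1/ΔE ∝ 1/(1/n_f² − 1/n_i²), and the Z² and hc factors cancel in the ratio.
λ₁/λ₂ = (1/4² − 1/8²)/(1/1² − 1/3²) = 0.04688/0.8889 = 0.0527.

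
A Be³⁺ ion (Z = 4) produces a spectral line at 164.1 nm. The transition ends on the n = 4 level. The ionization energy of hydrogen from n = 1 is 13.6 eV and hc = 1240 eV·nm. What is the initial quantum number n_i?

n_i = 6

The photon energy is ΔE = hc/λ = 1240 / 164.1 = 7.556 eV.
With Z = 4, ΔE = 217.6 × (1/n_f² − 1/n_i²), so 1/n_f² − 1/n_i² = 0.03473.
With n_f = 4: 1/n_i² = 1/16 − 0.03473 = 0.02777, so n_i ≈ 6.00.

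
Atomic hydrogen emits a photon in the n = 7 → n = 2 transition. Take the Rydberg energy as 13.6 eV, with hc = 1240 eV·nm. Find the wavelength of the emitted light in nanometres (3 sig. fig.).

397 nm

ΔE = 13.60 × (1/2² − 1/7²) = 13.60 × 0.2296 = 3.122 eV.
λ = hc/ΔE = 1240 / 3.122 = 397 nm.
This line belongs to the Balmer series.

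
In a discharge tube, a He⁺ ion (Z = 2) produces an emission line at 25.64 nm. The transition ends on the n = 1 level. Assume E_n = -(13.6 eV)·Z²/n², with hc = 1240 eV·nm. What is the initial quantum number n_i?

The photon energy is ΔE = hc/λ = 1240 / 25.64 = 48.36 eV.
With Z = 2, ΔE = 54.40 × (1/n_f² − 1/n_i²), so 1/n_f² − 1/n_i² = 0.8890.
With n_f = 1: 1/n_i² = 1/1 − 0.8890 = 0.1110, so n_i ≈ 3.00.

n_i = 3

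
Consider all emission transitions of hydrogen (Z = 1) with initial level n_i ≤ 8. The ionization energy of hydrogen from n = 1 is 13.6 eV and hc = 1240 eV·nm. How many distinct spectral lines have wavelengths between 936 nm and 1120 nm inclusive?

3

Enumerate all n_i → n_f pairs with 1 ≤ n_f < n_i ≤ 8 and compute λ = 1240 / [13.6·1·(1/n_f² − 1/n_i²)].
Lines falling in [936, 1120] nm: 8→3 (954.9 nm), 7→3 (1005 nm), 6→3 (1094 nm).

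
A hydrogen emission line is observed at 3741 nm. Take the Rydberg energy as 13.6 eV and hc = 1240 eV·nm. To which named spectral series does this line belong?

Pfund

ΔE = 1240/3741 = 0.3315 eV.
This matches 13.6 × (1/5² − 1/8²), so n_f = 5: the Pfund series.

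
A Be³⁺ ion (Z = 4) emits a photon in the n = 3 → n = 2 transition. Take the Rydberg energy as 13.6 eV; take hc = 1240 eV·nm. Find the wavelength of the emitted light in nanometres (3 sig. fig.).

For Z = 4 the level energies scale as Z², so the effective Rydberg energy is 13.6 × 16 = 217.6 eV.
ΔE = 217.6 × (1/2² − 1/3²) = 217.6 × 0.1389 = 30.22 eV.
λ = hc/ΔE = 1240 / 30.22 = 41.0 nm.

41.0 nm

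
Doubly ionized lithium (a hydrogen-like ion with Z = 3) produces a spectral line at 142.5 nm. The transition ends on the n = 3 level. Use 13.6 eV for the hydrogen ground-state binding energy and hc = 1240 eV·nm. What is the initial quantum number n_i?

n_i = 5

The photon energy is ΔE = hc/λ = 1240 / 142.5 = 8.702 eV.
With Z = 3, ΔE = 122.4 × (1/n_f² − 1/n_i²), so 1/n_f² − 1/n_i² = 0.07109.
With n_f = 3: 1/n_i² = 1/9 − 0.07109 = 0.04002, so n_i ≈ 5.00.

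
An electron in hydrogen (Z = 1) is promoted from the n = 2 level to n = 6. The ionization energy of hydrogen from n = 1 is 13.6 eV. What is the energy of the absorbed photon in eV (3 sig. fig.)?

3.02 eV

E_6 = −13.60/36 = −0.3778 eV and E_2 = −13.60/4 = −3.400 eV.
The photon energy is |E_6 − E_2| = 3.02 eV.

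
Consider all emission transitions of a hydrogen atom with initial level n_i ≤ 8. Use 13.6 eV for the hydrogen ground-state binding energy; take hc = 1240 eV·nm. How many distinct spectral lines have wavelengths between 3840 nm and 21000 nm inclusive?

6

Enumerate all n_i → n_f pairs with 1 ≤ n_f < n_i ≤ 8 and compute λ = 1240 / [13.6·1·(1/n_f² − 1/n_i²)].
Lines falling in [3840, 21000] nm: 5→4 (4052 nm), 7→5 (4654 nm), 6→5 (7460 nm), 8→6 (7503 nm), 7→6 (12370 nm), 8→7 (19060 nm).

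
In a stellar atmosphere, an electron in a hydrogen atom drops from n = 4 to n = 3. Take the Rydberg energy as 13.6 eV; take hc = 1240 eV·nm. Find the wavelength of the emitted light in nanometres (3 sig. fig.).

ΔE = 13.60 × (1/3² − 1/4²) = 13.60 × 0.04861 = 0.6611 eV.
λ = hc/ΔE = 1240 / 0.6611 = 1880 nm.

1880 nm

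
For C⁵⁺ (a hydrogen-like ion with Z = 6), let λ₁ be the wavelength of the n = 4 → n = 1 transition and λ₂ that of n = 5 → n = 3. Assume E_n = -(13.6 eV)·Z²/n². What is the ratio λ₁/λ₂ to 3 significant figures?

λ ∝ 1/ΔE ∝ 1/(1/n_f² − 1/n_i²), and the Z² and hc factors cancel in the ratio.
λ₁/λ₂ = (1/3² − 1/5²)/(1/1² − 1/4²) = 0.07111/0.9375 = 0.0759.

0.0759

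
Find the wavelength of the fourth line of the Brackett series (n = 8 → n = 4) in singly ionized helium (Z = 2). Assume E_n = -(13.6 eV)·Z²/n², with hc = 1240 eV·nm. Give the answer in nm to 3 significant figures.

The Brackett series terminates on n_f = 4; the fourth line has n_i = 4+4 = 8.
ΔE = 54.40 × (1/4² − 1/8²) = 2.550 eV.
λ = 1240 / 2.550 = 486 nm.

486 nm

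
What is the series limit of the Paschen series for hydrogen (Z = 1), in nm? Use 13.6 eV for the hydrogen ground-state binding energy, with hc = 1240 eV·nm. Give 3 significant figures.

821 nm

The Paschen series has lower level n_f = 3; the series limit corresponds to n_i → ∞.
ΔE_max = 13.6 × 1 / 3² = 1.511 eV.
λ_min = 1240 / 1.511 = 821 nm.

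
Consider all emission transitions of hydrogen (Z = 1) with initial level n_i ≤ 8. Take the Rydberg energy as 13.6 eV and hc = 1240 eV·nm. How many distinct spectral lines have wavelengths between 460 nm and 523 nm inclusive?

1

Enumerate all n_i → n_f pairs with 1 ≤ n_f < n_i ≤ 8 and compute λ = 1240 / [13.6·1·(1/n_f² − 1/n_i²)].
Lines falling in [460, 523] nm: 4→2 (486.3 nm).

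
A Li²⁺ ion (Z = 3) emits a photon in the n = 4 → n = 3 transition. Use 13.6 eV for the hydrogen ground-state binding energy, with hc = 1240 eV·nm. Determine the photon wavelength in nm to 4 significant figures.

For Z = 3 the level energies scale as Z², so the effective Rydberg energy is 13.6 × 9 = 122.4 eV.
ΔE = 122.4 × (1/3² − 1/4²) = 122.4 × 0.04861 = 5.950 eV.
λ = hc/ΔE = 1240 / 5.950 = 208.4 nm.

208.4 nm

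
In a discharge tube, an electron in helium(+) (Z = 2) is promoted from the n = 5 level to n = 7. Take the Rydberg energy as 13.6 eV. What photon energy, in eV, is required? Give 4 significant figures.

1.066 eV

The Bohr energies scale as Z², so for Z = 2: E_n = −54.40/n² eV.
E_7 = −54.40/49 = −1.110 eV and E_5 = −54.40/25 = −2.176 eV.
The photon energy is |E_7 − E_5| = 1.066 eV.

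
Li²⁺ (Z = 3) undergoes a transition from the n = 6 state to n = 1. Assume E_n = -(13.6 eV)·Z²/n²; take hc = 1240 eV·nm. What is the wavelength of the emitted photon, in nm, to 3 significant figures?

For Z = 3 the level energies scale as Z², so the effective Rydberg energy is 13.6 × 9 = 122.4 eV.
ΔE = 122.4 × (1/1² − 1/6²) = 122.4 × 0.9722 = 119.0 eV.
λ = hc/ΔE = 1240 / 119.0 = 10.4 nm.

10.4 nm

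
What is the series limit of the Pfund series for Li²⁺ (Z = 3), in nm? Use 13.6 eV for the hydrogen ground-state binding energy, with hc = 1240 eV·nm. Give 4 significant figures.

253.3 nm

The Pfund series has lower level n_f = 5; the series limit corresponds to n_i → ∞.
ΔE_max = 13.6 × 9 / 5² = 4.896 eV.
λ_min = 1240 / 4.896 = 253.3 nm.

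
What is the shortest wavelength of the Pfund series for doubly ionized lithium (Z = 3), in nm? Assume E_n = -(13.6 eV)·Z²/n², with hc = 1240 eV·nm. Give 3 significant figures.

253 nm

The Pfund series has lower level n_f = 5; the series limit corresponds to n_i → ∞.
ΔE_max = 13.6 × 9 / 5² = 4.896 eV.
λ_min = 1240 / 4.896 = 253 nm.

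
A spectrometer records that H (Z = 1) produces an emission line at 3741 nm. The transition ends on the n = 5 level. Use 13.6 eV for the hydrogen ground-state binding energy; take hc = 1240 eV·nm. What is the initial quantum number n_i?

The photon energy is ΔE = hc/λ = 1240 / 3741 = 0.3315 eV.
With Z = 1, ΔE = 13.60 × (1/n_f² − 1/n_i²), so 1/n_f² − 1/n_i² = 0.02437.
With n_f = 5: 1/n_i² = 1/25 − 0.02437 = 0.01563, so n_i ≈ 8.00.

n_i = 8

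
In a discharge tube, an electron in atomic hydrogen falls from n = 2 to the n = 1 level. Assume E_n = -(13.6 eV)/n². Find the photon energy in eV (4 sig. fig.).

10.20 eV

E_2 = −13.60/4 = −3.400 eV and E_1 = −13.60/1 = −13.60 eV.
The photon energy is |E_2 − E_1| = 10.20 eV.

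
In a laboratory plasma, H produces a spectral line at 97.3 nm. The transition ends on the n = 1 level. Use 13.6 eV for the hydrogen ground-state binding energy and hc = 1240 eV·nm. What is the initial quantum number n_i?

The photon energy is ΔE = hc/λ = 1240 / 97.3 = 12.74 eV.
With Z = 1, ΔE = 13.60 × (1/n_f² − 1/n_i²), so 1/n_f² − 1/n_i² = 0.9371.
With n_f = 1: 1/n_i² = 1/1 − 0.9371 = 0.06293, so n_i ≈ 3.99.

n_i = 4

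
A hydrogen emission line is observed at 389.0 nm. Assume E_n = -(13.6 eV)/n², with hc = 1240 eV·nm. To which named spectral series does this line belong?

ΔE = 1240/389.0 = 3.188 eV.
This matches 13.6 × (1/2² − 1/8²), so n_f = 2: the Balmer series.

Balmer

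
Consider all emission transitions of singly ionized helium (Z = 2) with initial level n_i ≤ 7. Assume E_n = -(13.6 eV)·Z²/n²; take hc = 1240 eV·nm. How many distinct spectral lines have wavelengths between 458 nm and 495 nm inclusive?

1

Enumerate all n_i → n_f pairs with 1 ≤ n_f < n_i ≤ 7 and compute λ = 1240 / [13.6·4·(1/n_f² − 1/n_i²)].
Lines falling in [458, 495] nm: 4→3 (468.9 nm).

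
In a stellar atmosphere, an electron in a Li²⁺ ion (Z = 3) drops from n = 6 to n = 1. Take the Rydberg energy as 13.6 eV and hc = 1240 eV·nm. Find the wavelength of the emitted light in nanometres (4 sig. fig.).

10.42 nm

For Z = 3 the level energies scale as Z², so the effective Rydberg energy is 13.6 × 9 = 122.4 eV.
ΔE = 122.4 × (1/1² − 1/6²) = 122.4 × 0.9722 = 119.0 eV.
λ = hc/ΔE = 1240 / 119.0 = 10.42 nm.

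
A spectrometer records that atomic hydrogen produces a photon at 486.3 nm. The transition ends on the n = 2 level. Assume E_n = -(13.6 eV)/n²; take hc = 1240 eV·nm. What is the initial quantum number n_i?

n_i = 4

The photon energy is ΔE = hc/λ = 1240 / 486.3 = 2.550 eV.
With Z = 1, ΔE = 13.60 × (1/n_f² − 1/n_i²), so 1/n_f² − 1/n_i² = 0.1875.
With n_f = 2: 1/n_i² = 1/4 − 0.1875 = 0.06251, so n_i ≈ 4.00.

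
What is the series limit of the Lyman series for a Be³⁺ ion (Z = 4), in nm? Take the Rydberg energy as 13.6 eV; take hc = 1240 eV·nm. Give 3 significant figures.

5.70 nm

The Lyman series has lower level n_f = 1; the series limit corresponds to n_i → ∞.
ΔE_max = 13.6 × 16 / 1² = 217.6 eV.
λ_min = 1240 / 217.6 = 5.70 nm.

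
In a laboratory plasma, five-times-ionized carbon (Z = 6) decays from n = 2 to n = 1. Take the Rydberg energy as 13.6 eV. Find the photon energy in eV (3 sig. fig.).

367 eV

The Bohr energies scale as Z², so for Z = 6: E_n = −489.6/n² eV.
E_2 = −489.6/4 = −122.4 eV and E_1 = −489.6/1 = −489.6 eV.
The photon energy is |E_2 − E_1| = 367 eV.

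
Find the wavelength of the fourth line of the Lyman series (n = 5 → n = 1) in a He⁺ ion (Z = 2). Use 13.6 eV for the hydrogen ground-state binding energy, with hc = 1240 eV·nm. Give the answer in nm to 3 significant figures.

23.7 nm

The Lyman series terminates on n_f = 1; the fourth line has n_i = 1+4 = 5.
ΔE = 54.40 × (1/1² − 1/5²) = 52.22 eV.
λ = 1240 / 52.22 = 23.7 nm.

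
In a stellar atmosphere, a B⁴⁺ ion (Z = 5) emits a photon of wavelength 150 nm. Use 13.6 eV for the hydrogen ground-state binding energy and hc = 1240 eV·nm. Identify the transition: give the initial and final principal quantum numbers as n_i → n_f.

The photon energy is ΔE = hc/λ = 1240 / 150 = 8.267 eV.
With Z = 5, ΔE = 340.0 × (1/n_f² − 1/n_i²), so 1/n_f² − 1/n_i² = 0.02431.
Trying n_f = 5 gives 1/n_i² = 0.01569, i.e. n_i ≈ 8; this pair matches.

n_i = 8, n_f = 5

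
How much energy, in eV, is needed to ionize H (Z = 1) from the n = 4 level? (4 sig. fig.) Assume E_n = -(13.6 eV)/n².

0.8500 eV

E_4 = −13.60/16 = −0.8500 eV, so ionization (to E = 0) requires 0.8500 eV.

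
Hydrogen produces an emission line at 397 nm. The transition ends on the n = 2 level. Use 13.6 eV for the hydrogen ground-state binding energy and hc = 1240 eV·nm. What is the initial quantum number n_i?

n_i = 7

The photon energy is ΔE = hc/λ = 1240 / 397 = 3.123 eV.
With Z = 1, ΔE = 13.60 × (1/n_f² − 1/n_i²), so 1/n_f² − 1/n_i² = 0.2297.
With n_f = 2: 1/n_i² = 1/4 − 0.2297 = 0.02034, so n_i ≈ 7.01.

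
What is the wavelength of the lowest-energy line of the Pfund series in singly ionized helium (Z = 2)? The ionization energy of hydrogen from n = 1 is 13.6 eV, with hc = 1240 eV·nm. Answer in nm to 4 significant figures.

1865 nm

The Pfund series terminates on n_f = 5; the first line has n_i = 5+1 = 6.
ΔE = 54.40 × (1/5² − 1/6²) = 0.6649 eV.
λ = 1240 / 0.6649 = 1865 nm.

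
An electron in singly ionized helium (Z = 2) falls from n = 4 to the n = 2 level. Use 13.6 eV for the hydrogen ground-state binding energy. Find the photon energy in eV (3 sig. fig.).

10.2 eV

The Bohr energies scale as Z², so for Z = 2: E_n = −54.40/n² eV.
E_4 = −54.40/16 = −3.400 eV and E_2 = −54.40/4 = −13.60 eV.
The photon energy is |E_4 − E_2| = 10.2 eV.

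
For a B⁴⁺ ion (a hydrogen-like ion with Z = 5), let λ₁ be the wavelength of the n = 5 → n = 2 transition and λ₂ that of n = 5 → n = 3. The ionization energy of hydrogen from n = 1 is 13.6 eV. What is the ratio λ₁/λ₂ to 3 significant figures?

0.339

λ ∝ 1/ΔE ∝ 1/(1/n_f² − 1/n_i²), and the Z² and hc factors cancel in the ratio.
λ₁/λ₂ = (1/3² − 1/5²)/(1/2² − 1/5²) = 0.07111/0.2100 = 0.339.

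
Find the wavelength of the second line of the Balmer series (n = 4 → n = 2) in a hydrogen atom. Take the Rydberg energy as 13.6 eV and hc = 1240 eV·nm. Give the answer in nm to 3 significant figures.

486 nm

The Balmer series terminates on n_f = 2; the second line has n_i = 2+2 = 4.
ΔE = 13.60 × (1/2² − 1/4²) = 2.550 eV.
λ = 1240 / 2.550 = 486 nm.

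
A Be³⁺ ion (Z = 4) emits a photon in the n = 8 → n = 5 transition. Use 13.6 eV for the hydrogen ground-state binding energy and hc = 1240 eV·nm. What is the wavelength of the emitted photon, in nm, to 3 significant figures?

For Z = 4 the level energies scale as Z², so the effective Rydberg energy is 13.6 × 16 = 217.6 eV.
ΔE = 217.6 × (1/5² − 1/8²) = 217.6 × 0.02438 = 5.304 eV.
λ = hc/ΔE = 1240 / 5.304 = 234 nm.

234 nm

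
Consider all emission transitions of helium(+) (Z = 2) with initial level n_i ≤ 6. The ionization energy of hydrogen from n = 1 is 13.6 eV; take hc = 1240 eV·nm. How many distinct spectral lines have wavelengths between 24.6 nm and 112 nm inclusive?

Enumerate all n_i → n_f pairs with 1 ≤ n_f < n_i ≤ 6 and compute λ = 1240 / [13.6·4·(1/n_f² − 1/n_i²)].
Lines falling in [24.6, 112] nm: 3→1 (25.64 nm), 2→1 (30.39 nm), 6→2 (102.6 nm), 5→2 (108.5 nm).

4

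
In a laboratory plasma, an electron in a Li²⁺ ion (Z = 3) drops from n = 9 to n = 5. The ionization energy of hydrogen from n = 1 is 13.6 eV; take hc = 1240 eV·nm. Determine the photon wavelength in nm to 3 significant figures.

For Z = 3 the level energies scale as Z², so the effective Rydberg energy is 13.6 × 9 = 122.4 eV.
ΔE = 122.4 × (1/5² − 1/9²) = 122.4 × 0.02765 = 3.385 eV.
λ = hc/ΔE = 1240 / 3.385 = 366 nm.

366 nm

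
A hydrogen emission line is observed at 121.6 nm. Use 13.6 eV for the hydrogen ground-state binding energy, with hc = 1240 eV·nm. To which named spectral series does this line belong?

Lyman

ΔE = 1240/121.6 = 10.20 eV.
This matches 13.6 × (1/1² − 1/2²), so n_f = 1: the Lyman series.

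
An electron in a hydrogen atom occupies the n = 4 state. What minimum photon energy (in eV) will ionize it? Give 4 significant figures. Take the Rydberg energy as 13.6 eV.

E_4 = −13.60/16 = −0.8500 eV, so ionization (to E = 0) requires 0.8500 eV.

0.8500 eV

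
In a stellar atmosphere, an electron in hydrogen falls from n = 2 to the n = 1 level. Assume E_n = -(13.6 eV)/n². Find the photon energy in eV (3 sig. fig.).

10.2 eV

E_2 = −13.60/4 = −3.400 eV and E_1 = −13.60/1 = −13.60 eV.
The photon energy is |E_2 − E_1| = 10.2 eV.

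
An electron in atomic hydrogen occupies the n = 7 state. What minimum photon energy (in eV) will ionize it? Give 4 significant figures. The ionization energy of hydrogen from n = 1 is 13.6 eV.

E_7 = −13.60/49 = −0.2776 eV, so ionization (to E = 0) requires 0.2776 eV.

0.2776 eV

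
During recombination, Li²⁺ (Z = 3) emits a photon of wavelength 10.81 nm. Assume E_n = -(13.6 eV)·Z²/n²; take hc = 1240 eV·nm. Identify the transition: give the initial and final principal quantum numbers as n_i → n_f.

n_i = 4, n_f = 1

The photon energy is ΔE = hc/λ = 1240 / 10.81 = 114.7 eV.
With Z = 3, ΔE = 122.4 × (1/n_f² − 1/n_i²), so 1/n_f² − 1/n_i² = 0.9372.
Trying n_f = 1 gives 1/n_i² = 0.06284, i.e. n_i ≈ 4; this pair matches.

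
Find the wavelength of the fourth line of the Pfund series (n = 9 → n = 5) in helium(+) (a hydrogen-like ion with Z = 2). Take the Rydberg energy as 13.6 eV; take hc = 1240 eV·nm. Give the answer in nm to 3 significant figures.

824 nm

The Pfund series terminates on n_f = 5; the fourth line has n_i = 5+4 = 9.
ΔE = 54.40 × (1/5² − 1/9²) = 1.504 eV.
λ = 1240 / 1.504 = 824 nm.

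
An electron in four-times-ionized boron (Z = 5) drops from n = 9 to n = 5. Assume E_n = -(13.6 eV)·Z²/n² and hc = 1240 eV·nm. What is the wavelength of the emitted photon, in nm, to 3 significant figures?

For Z = 5 the level energies scale as Z², so the effective Rydberg energy is 13.6 × 25 = 340.0 eV.
ΔE = 340.0 × (1/5² − 1/9²) = 340.0 × 0.02765 = 9.402 eV.
λ = hc/ΔE = 1240 / 9.402 = 132 nm.

132 nm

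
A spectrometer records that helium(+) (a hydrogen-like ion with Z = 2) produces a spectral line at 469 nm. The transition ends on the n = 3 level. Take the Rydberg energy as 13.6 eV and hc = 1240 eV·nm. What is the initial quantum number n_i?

The photon energy is ΔE = hc/λ = 1240 / 469 = 2.644 eV.
With Z = 2, ΔE = 54.40 × (1/n_f² − 1/n_i²), so 1/n_f² − 1/n_i² = 0.04860.
With n_f = 3: 1/n_i² = 1/9 − 0.04860 = 0.06251, so n_i ≈ 4.00.

n_i = 4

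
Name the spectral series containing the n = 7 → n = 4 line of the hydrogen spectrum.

Brackett

The series is set by the lower level: n_f = 4 is the Brackett series.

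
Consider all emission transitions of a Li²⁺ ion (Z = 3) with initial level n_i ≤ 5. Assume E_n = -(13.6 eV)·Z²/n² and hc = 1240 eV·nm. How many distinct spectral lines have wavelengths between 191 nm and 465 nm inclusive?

2

Enumerate all n_i → n_f pairs with 1 ≤ n_f < n_i ≤ 5 and compute λ = 1240 / [13.6·9·(1/n_f² − 1/n_i²)].
Lines falling in [191, 465] nm: 4→3 (208.4 nm), 5→4 (450.3 nm).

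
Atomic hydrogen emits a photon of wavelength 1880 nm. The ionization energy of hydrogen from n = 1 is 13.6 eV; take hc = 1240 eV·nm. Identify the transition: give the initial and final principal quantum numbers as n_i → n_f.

n_i = 4, n_f = 3

The photon energy is ΔE = hc/λ = 1240 / 1880 = 0.6596 eV.
With Z = 1, ΔE = 13.60 × (1/n_f² − 1/n_i²), so 1/n_f² − 1/n_i² = 0.04850.
Trying n_f = 3 gives 1/n_i² = 0.06261, i.e. n_i ≈ 4; this pair matches.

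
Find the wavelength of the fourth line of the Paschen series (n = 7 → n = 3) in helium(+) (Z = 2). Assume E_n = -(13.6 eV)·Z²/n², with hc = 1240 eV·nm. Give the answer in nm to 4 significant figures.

The Paschen series terminates on n_f = 3; the fourth line has n_i = 3+4 = 7.
ΔE = 54.40 × (1/3² − 1/7²) = 4.934 eV.
λ = 1240 / 4.934 = 251.3 nm.

251.3 nm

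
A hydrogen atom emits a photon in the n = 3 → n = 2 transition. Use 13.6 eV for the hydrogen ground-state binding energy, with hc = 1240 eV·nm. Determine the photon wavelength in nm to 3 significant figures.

656 nm

ΔE = 13.60 × (1/2² − 1/3²) = 13.60 × 0.1389 = 1.889 eV.
λ = hc/ΔE = 1240 / 1.889 = 656 nm.
This line belongs to the Balmer series.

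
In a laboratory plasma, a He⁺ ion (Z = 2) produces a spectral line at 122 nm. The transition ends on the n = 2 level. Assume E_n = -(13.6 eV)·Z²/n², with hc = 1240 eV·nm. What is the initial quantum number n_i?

The photon energy is ΔE = hc/λ = 1240 / 122 = 10.16 eV.
With Z = 2, ΔE = 54.40 × (1/n_f² − 1/n_i²), so 1/n_f² − 1/n_i² = 0.1868.
With n_f = 2: 1/n_i² = 1/4 − 0.1868 = 0.06316, so n_i ≈ 3.98.

n_i = 4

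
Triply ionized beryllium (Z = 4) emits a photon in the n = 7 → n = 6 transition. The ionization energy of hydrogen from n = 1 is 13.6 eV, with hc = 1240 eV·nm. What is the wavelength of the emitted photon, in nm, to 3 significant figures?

773 nm

For Z = 4 the level energies scale as Z², so the effective Rydberg energy is 13.6 × 16 = 217.6 eV.
ΔE = 217.6 × (1/6² − 1/7²) = 217.6 × 0.007370 = 1.604 eV.
λ = hc/ΔE = 1240 / 1.604 = 773 nm.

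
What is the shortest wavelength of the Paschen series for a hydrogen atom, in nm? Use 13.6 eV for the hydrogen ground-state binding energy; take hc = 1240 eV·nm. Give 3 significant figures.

The Paschen series has lower level n_f = 3; the series limit corresponds to n_i → ∞.
ΔE_max = 13.6 × 1 / 3² = 1.511 eV.
λ_min = 1240 / 1.511 = 821 nm.

821 nm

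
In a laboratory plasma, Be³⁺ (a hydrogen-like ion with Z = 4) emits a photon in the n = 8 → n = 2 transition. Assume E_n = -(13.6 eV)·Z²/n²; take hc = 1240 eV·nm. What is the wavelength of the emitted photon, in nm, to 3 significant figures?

24.3 nm

For Z = 4 the level energies scale as Z², so the effective Rydberg energy is 13.6 × 16 = 217.6 eV.
ΔE = 217.6 × (1/2² − 1/8²) = 217.6 × 0.2344 = 51.00 eV.
λ = hc/ΔE = 1240 / 51.00 = 24.3 nm.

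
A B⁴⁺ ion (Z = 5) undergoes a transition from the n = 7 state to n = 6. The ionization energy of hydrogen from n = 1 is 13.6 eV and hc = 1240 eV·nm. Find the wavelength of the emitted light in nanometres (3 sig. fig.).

495 nm

For Z = 5 the level energies scale as Z², so the effective Rydberg energy is 13.6 × 25 = 340.0 eV.
ΔE = 340.0 × (1/6² − 1/7²) = 340.0 × 0.007370 = 2.506 eV.
λ = hc/ΔE = 1240 / 2.506 = 495 nm.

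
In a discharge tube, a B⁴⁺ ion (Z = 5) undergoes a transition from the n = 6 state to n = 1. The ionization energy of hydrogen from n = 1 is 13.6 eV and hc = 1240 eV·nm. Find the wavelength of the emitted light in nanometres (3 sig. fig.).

For Z = 5 the level energies scale as Z², so the effective Rydberg energy is 13.6 × 25 = 340.0 eV.
ΔE = 340.0 × (1/1² − 1/6²) = 340.0 × 0.9722 = 330.6 eV.
λ = hc/ΔE = 1240 / 330.6 = 3.75 nm.

3.75 nm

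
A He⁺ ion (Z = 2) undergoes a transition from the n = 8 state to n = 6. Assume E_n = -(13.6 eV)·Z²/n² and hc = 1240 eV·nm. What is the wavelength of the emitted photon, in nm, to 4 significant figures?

1876 nm

For Z = 2 the level energies scale as Z², so the effective Rydberg energy is 13.6 × 4 = 54.40 eV.
ΔE = 54.40 × (1/6² − 1/8²) = 54.40 × 0.01215 = 0.6611 eV.
λ = hc/ΔE = 1240 / 0.6611 = 1876 nm.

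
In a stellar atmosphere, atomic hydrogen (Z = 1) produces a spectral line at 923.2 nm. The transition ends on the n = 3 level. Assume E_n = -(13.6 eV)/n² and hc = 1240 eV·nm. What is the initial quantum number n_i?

The photon energy is ΔE = hc/λ = 1240 / 923.2 = 1.343 eV.
With Z = 1, ΔE = 13.60 × (1/n_f² − 1/n_i²), so 1/n_f² − 1/n_i² = 0.09876.
With n_f = 3: 1/n_i² = 1/9 − 0.09876 = 0.01235, so n_i ≈ 9.00.

n_i = 9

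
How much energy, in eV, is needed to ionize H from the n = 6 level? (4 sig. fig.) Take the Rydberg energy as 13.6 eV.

0.3778 eV

E_6 = −13.60/36 = −0.3778 eV, so ionization (to E = 0) requires 0.3778 eV.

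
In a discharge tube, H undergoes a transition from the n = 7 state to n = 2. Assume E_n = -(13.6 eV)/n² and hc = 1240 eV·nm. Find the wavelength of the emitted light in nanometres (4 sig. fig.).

397.1 nm

ΔE = 13.60 × (1/2² − 1/7²) = 13.60 × 0.2296 = 3.122 eV.
λ = hc/ΔE = 1240 / 3.122 = 397.1 nm.
This line belongs to the Balmer series.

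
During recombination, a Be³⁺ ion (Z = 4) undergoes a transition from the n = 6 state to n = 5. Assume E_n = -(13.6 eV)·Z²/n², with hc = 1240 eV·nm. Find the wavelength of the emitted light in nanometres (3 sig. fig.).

For Z = 4 the level energies scale as Z², so the effective Rydberg energy is 13.6 × 16 = 217.6 eV.
ΔE = 217.6 × (1/5² − 1/6²) = 217.6 × 0.01222 = 2.660 eV.
λ = hc/ΔE = 1240 / 2.660 = 466 nm.

466 nm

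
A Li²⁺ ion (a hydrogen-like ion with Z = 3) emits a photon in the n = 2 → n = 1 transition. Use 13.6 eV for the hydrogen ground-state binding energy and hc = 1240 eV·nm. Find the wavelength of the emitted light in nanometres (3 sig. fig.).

For Z = 3 the level energies scale as Z², so the effective Rydberg energy is 13.6 × 9 = 122.4 eV.
ΔE = 122.4 × (1/1² − 1/2²) = 122.4 × 0.7500 = 91.80 eV.
λ = hc/ΔE = 1240 / 91.80 = 13.5 nm.

13.5 nm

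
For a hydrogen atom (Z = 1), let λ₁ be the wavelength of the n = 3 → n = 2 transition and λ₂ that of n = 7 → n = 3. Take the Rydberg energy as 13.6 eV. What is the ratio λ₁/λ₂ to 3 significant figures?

λ ∝ 1/ΔE ∝ 1/(1/n_f² − 1/n_i²), and the Z² and hc factors cancel in the ratio.
λ₁/λ₂ = (1/3² − 1/7²)/(1/2² − 1/3²) = 0.09070/0.1389 = 0.653.

0.653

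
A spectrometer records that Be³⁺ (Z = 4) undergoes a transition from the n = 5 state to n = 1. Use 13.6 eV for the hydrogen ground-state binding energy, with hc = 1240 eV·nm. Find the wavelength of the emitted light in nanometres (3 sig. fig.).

For Z = 4 the level energies scale as Z², so the effective Rydberg energy is 13.6 × 16 = 217.6 eV.
ΔE = 217.6 × (1/1² − 1/5²) = 217.6 × 0.9600 = 208.9 eV.
λ = hc/ΔE = 1240 / 208.9 = 5.94 nm.

5.94 nm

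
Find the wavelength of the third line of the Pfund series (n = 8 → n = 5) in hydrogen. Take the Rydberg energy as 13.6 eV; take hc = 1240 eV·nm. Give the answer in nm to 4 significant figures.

3741 nm

The Pfund series terminates on n_f = 5; the third line has n_i = 5+3 = 8.
ΔE = 13.60 × (1/5² − 1/8²) = 0.3315 eV.
λ = 1240 / 0.3315 = 3741 nm.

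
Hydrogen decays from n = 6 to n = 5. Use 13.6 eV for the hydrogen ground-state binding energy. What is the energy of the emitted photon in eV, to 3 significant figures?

E_6 = −13.60/36 = −0.3778 eV and E_5 = −13.60/25 = −0.5440 eV.
The photon energy is |E_6 − E_5| = 0.166 eV.

0.166 eV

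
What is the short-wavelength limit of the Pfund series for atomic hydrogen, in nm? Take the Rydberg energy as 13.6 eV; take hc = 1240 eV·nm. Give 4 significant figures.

2279 nm

The Pfund series has lower level n_f = 5; the series limit corresponds to n_i → ∞.
ΔE_max = 13.6 × 1 / 5² = 0.5440 eV.
λ_min = 1240 / 0.5440 = 2279 nm.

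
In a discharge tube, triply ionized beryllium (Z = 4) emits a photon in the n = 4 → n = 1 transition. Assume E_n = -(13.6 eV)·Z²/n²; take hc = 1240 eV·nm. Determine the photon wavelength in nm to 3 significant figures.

For Z = 4 the level energies scale as Z², so the effective Rydberg energy is 13.6 × 16 = 217.6 eV.
ΔE = 217.6 × (1/1² − 1/4²) = 217.6 × 0.9375 = 204.0 eV.
λ = hc/ΔE = 1240 / 204.0 = 6.08 nm.

6.08 nm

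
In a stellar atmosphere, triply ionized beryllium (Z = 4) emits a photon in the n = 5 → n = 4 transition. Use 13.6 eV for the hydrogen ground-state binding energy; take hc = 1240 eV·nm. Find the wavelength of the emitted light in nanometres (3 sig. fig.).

For Z = 4 the level energies scale as Z², so the effective Rydberg energy is 13.6 × 16 = 217.6 eV.
ΔE = 217.6 × (1/4² − 1/5²) = 217.6 × 0.02250 = 4.896 eV.
λ = hc/ΔE = 1240 / 4.896 = 253 nm.

253 nm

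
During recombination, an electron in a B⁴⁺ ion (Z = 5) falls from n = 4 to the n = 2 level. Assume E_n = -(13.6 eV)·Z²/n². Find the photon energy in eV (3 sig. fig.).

63.8 eV

The Bohr energies scale as Z², so for Z = 5: E_n = −340.0/n² eV.
E_4 = −340.0/16 = −21.25 eV and E_2 = −340.0/4 = −85.00 eV.
The photon energy is |E_4 − E_2| = 63.8 eV.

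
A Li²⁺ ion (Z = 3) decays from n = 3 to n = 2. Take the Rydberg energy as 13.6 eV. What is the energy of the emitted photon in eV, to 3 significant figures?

17.0 eV

The Bohr energies scale as Z², so for Z = 3: E_n = −122.4/n² eV.
E_3 = −122.4/9 = −13.60 eV and E_2 = −122.4/4 = −30.60 eV.
The photon energy is |E_3 − E_2| = 17.0 eV.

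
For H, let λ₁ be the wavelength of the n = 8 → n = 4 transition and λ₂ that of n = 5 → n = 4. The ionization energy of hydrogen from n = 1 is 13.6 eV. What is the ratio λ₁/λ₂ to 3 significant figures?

λ ∝ 1/ΔE ∝ 1/(1/n_f² − 1/n_i²), and the Z² and hc factors cancel in the ratio.
λ₁/λ₂ = (1/4² − 1/5²)/(1/4² − 1/8²) = 0.02250/0.04688 = 0.480.

0.480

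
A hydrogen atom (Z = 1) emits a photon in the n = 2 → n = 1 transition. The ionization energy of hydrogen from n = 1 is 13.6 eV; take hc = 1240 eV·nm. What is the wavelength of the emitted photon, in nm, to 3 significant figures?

122 nm

ΔE = 13.60 × (1/1² − 1/2²) = 13.60 × 0.7500 = 10.20 eV.
λ = hc/ΔE = 1240 / 10.20 = 122 nm.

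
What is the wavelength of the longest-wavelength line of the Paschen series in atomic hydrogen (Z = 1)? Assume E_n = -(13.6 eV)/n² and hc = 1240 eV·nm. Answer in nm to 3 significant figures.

The Paschen series terminates on n_f = 3; the first line has n_i = 3+1 = 4.
ΔE = 13.60 × (1/3² − 1/4²) = 0.6611 eV.
λ = 1240 / 0.6611 = 1880 nm.

1880 nm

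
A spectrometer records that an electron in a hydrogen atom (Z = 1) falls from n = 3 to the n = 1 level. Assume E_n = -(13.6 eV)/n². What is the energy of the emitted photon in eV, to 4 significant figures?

12.09 eV

E_3 = −13.60/9 = −1.511 eV and E_1 = −13.60/1 = −13.60 eV.
The photon energy is |E_3 − E_1| = 12.09 eV.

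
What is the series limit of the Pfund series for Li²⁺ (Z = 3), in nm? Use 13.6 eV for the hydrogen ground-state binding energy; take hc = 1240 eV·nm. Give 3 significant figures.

The Pfund series has lower level n_f = 5; the series limit corresponds to n_i → ∞.
ΔE_max = 13.6 × 9 / 5² = 4.896 eV.
λ_min = 1240 / 4.896 = 253 nm.

253 nm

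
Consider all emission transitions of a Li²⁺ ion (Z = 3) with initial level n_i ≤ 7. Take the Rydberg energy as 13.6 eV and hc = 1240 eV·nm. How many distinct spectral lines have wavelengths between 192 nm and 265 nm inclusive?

Enumerate all n_i → n_f pairs with 1 ≤ n_f < n_i ≤ 7 and compute λ = 1240 / [13.6·9·(1/n_f² − 1/n_i²)].
Lines falling in [192, 265] nm: 4→3 (208.4 nm), 7→4 (240.7 nm).

2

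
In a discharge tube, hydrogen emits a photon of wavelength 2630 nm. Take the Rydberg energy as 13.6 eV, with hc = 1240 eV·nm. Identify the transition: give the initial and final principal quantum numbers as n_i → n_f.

The photon energy is ΔE = hc/λ = 1240 / 2630 = 0.4715 eV.
With Z = 1, ΔE = 13.60 × (1/n_f² − 1/n_i²), so 1/n_f² − 1/n_i² = 0.03467.
Trying n_f = 4 gives 1/n_i² = 0.02783, i.e. n_i ≈ 6; this pair matches.

n_i = 6, n_f = 4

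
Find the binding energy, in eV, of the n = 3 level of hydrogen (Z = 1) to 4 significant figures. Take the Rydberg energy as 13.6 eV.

E_3 = −13.60/9 = −1.511 eV, so ionization (to E = 0) requires 1.511 eV.

1.511 eV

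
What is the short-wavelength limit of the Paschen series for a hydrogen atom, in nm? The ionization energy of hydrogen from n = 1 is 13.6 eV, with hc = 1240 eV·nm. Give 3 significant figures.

821 nm

The Paschen series has lower level n_f = 3; the series limit corresponds to n_i → ∞.
ΔE_max = 13.6 × 1 / 3² = 1.511 eV.
λ_min = 1240 / 1.511 = 821 nm.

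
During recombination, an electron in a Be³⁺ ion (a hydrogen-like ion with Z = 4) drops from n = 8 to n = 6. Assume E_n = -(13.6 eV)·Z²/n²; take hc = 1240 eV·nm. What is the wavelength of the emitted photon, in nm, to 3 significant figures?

For Z = 4 the level energies scale as Z², so the effective Rydberg energy is 13.6 × 16 = 217.6 eV.
ΔE = 217.6 × (1/6² − 1/8²) = 217.6 × 0.01215 = 2.644 eV.
λ = hc/ΔE = 1240 / 2.644 = 469 nm.

469 nm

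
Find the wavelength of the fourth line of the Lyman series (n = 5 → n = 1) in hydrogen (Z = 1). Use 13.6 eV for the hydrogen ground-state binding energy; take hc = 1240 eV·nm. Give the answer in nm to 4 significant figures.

94.98 nm

The Lyman series terminates on n_f = 1; the fourth line has n_i = 1+4 = 5.
ΔE = 13.60 × (1/1² − 1/5²) = 13.06 eV.
λ = 1240 / 13.06 = 94.98 nm.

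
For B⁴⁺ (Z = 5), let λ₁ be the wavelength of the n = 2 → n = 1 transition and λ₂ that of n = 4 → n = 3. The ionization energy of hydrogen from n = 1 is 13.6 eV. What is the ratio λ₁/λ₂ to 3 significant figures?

λ ∝ 1/ΔE ∝ 1/(1/n_f² − 1/n_i²), and the Z² and hc factors cancel in the ratio.
λ₁/λ₂ = (1/3² − 1/4²)/(1/1² − 1/2²) = 0.04861/0.7500 = 0.0648.

0.0648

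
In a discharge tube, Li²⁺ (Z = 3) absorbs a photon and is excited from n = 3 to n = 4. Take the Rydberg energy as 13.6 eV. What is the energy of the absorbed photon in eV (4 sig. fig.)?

The Bohr energies scale as Z², so for Z = 3: E_n = −122.4/n² eV.
E_4 = −122.4/16 = −7.650 eV and E_3 = −122.4/9 = −13.60 eV.
The photon energy is |E_4 − E_3| = 5.950 eV.

5.950 eV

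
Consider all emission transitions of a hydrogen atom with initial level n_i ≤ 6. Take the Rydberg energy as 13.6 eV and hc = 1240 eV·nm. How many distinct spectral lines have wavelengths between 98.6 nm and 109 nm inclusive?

1

Enumerate all n_i → n_f pairs with 1 ≤ n_f < n_i ≤ 6 and compute λ = 1240 / [13.6·1·(1/n_f² − 1/n_i²)].
Lines falling in [98.6, 109] nm: 3→1 (102.6 nm).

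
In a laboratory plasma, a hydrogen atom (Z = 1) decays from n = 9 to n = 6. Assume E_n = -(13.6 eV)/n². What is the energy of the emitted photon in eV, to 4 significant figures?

0.2099 eV

E_9 = −13.60/81 = −0.1679 eV and E_6 = −13.60/36 = −0.3778 eV.
The photon energy is |E_9 − E_6| = 0.2099 eV.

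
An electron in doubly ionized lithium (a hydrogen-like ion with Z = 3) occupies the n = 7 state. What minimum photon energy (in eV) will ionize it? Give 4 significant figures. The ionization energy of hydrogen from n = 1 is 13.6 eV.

E_n = −13.6 Z²/n² = −122.4/n² eV for Z = 3.
E_7 = −122.4/49 = −2.498 eV, so ionization (to E = 0) requires 2.498 eV.

2.498 eV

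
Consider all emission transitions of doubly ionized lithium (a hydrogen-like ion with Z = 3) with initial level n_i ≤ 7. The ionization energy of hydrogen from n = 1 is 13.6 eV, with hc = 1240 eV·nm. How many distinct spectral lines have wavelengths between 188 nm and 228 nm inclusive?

1

Enumerate all n_i → n_f pairs with 1 ≤ n_f < n_i ≤ 7 and compute λ = 1240 / [13.6·9·(1/n_f² − 1/n_i²)].
Lines falling in [188, 228] nm: 4→3 (208.4 nm).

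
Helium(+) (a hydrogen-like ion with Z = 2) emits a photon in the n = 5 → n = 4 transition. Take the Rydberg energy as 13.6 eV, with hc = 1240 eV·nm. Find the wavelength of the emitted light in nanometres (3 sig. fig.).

For Z = 2 the level energies scale as Z², so the effective Rydberg energy is 13.6 × 4 = 54.40 eV.
ΔE = 54.40 × (1/4² − 1/5²) = 54.40 × 0.02250 = 1.224 eV.
λ = hc/ΔE = 1240 / 1.224 = 1010 nm.

1010 nm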